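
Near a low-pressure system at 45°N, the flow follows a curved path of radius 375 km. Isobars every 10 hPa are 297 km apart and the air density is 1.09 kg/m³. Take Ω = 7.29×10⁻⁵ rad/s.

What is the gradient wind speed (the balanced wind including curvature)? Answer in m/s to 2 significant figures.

Coriolis parameter at 45°N:
f = 2Ω sin φ = 2 × 7.29×10⁻⁵ × sin 45° = 1.03×10⁻⁴ s⁻¹
Pressure gradient: |∂P/∂n| = 1000 Pa / 297000 m = 3.37×10⁻³ Pa/m
Geostrophic speed: V_g = |∂P/∂n|/(fρ) = 3.37×10⁻³/(1.03×10⁻⁴ × 1.09) = 30.0 m/s
Around a low, centrifugal force acts outward with Coriolis, so pressure-gradient force balances both:
(1/ρ)|∂P/∂n| = fV + V²/R  →  V² + fR·V − fR·V_g = 0
With fR = 1.03×10⁻⁴ × 375×10³ m = 38.7 m/s:
V = [−fR + √((fR)² + 4 fR V_g)]/2 = [−38.7 + √(38.7² + 4×38.7×30)]/2 = 19.8 m/s
Subgeostrophic (V < V_g = 30 m/s), as expected around a low.

20 m/s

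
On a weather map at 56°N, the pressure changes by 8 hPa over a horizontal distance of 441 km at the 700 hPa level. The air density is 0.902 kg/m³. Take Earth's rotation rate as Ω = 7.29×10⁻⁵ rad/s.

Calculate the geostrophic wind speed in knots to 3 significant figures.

Coriolis parameter at 56°N:
f = 2Ω sin φ = 2 × 7.29×10⁻⁵ × sin 56° = 1.21×10⁻⁴ s⁻¹
Pressure gradient: |∂P/∂n| = 800 Pa / 441000 m = 1.81×10⁻³ Pa/m
Geostrophic balance (pressure-gradient force = Coriolis force):
V_g = (1/(fρ)) |∂P/∂n| = 1.81×10⁻³ / (1.21×10⁻⁴ × 0.902) = 16.6 m/s
Converting: 16.6 m/s × 1.944 = 32.3 knots

32.3 knots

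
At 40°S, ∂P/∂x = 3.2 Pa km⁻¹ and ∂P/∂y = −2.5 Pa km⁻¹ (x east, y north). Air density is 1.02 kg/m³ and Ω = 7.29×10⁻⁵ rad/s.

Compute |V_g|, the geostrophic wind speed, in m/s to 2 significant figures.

Coriolis parameter at 40°S:
f = 2Ω sin φ = 2 × 7.29×10⁻⁵ × sin 40° = 9.37×10⁻⁵ s⁻¹
In the Southern Hemisphere f is negative: f = −9.37×10⁻⁵ s⁻¹.
Component geostrophic relations (x east, y north):
u_g = −(1/(fρ)) ∂P/∂y,  v_g = (1/(fρ)) ∂P/∂x
u_g = −(−2.5×10⁻³)/(−9.37×10⁻⁵ × 1.02) = −26.2 m/s;  v_g = (3.2×10⁻³)/(−9.37×10⁻⁵ × 1.02) = −33.5 m/s
|V_g| = √(u_g² + v_g²) = 42.5 m/s

42 m/s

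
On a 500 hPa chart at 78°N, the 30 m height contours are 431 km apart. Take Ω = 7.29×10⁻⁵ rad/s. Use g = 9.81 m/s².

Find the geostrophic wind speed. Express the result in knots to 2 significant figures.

Coriolis parameter at 78°N:
f = 2Ω sin φ = 2 × 7.29×10⁻⁵ × sin 78° = 1.43×10⁻⁴ s⁻¹
Height gradient: |∂Z/∂n| = 30 m / 431000 m = 6.96×10⁻⁵
On a pressure surface, geostrophic balance gives V_g = (g/f)|∂Z/∂n|:
V_g = 9.81 × 6.96×10⁻⁵ / 1.43×10⁻⁴ = 4.79 m/s
Converting: 4.79 m/s × 1.944 = 9.3 knots

9.3 knots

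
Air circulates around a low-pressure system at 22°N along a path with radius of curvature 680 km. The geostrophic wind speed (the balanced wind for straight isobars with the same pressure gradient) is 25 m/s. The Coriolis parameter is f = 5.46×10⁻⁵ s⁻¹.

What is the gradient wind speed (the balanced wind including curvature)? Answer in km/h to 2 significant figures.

62 km/h

Around a low, centrifugal force acts outward with Coriolis, so pressure-gradient force balances both:
(1/ρ)|∂P/∂n| = fV + V²/R  →  V² + fR·V − fR·V_g = 0
With fR = 5.46×10⁻⁵ × 680×10³ m = 37.1 m/s:
V = [−fR + √((fR)² + 4 fR V_g)]/2 = [−37.1 + √(37.1² + 4×37.1×25)]/2 = 17.1 m/s
Subgeostrophic (V < V_g = 25 m/s), as expected around a low.
Converting: 17.1 m/s × 3.6 = 62 km/h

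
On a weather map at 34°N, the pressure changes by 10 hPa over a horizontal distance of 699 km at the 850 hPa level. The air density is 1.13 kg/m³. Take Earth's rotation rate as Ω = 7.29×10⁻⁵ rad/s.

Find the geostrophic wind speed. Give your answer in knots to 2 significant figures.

30 knots

Coriolis parameter at 34°N:
f = 2Ω sin φ = 2 × 7.29×10⁻⁵ × sin 34° = 8.15×10⁻⁵ s⁻¹
Pressure gradient: |∂P/∂n| = 1000 Pa / 699000 m = 1.43×10⁻³ Pa/m
Geostrophic balance (pressure-gradient force = Coriolis force):
V_g = (1/(fρ)) |∂P/∂n| = 1.43×10⁻³ / (8.15×10⁻⁵ × 1.13) = 15.5 m/s
Converting: 15.5 m/s × 1.944 = 30 knots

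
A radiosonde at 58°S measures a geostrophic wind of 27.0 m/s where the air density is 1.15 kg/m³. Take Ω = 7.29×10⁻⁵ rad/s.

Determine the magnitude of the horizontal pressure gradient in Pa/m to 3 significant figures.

Coriolis parameter at 58°S:
f = 2Ω sin φ = 2 × 7.29×10⁻⁵ × sin 58° = 1.24×10⁻⁴ s⁻¹
Geostrophic balance rearranged: |∂P/∂n| = f ρ V_g
|∂P/∂n| = 1.24×10⁻⁴ × 1.15 × 27.0 = 3.84×10⁻³ Pa/m

3.84×10⁻³ Pa/m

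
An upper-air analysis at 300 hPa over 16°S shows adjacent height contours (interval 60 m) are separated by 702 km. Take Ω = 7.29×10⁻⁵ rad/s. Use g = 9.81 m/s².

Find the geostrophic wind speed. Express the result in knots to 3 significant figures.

40.6 knots

Coriolis parameter at 16°S:
f = 2Ω sin φ = 2 × 7.29×10⁻⁵ × sin 16° = 4.02×10⁻⁵ s⁻¹
Height gradient: |∂Z/∂n| = 60 m / 702000 m = 8.55×10⁻⁵
On a pressure surface, geostrophic balance gives V_g = (g/f)|∂Z/∂n|:
V_g = 9.81 × 8.55×10⁻⁵ / 4.02×10⁻⁵ = 20.9 m/s
Converting: 20.9 m/s × 1.944 = 40.6 knots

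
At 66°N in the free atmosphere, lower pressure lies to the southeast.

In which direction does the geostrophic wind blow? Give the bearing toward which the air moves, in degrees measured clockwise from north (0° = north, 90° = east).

225°

The pressure-gradient force points toward the southeast (bearing 135°).
Geostrophic balance: in the Northern Hemisphere the Coriolis force deflects motion to the right, so the geostrophic wind blows 90° to the right of the pressure-gradient force (low pressure on the left).
Rotating 135° by 90° clockwise gives 225° — the wind blows toward the southwest.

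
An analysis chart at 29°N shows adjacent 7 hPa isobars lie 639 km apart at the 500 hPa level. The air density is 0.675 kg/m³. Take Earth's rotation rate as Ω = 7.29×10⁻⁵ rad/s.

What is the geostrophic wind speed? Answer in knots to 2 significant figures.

Coriolis parameter at 29°N:
f = 2Ω sin φ = 2 × 7.29×10⁻⁵ × sin 29° = 7.07×10⁻⁵ s⁻¹
Pressure gradient: |∂P/∂n| = 700 Pa / 639000 m = 1.10×10⁻³ Pa/m
Geostrophic balance (pressure-gradient force = Coriolis force):
V_g = (1/(fρ)) |∂P/∂n| = 1.10×10⁻³ / (7.07×10⁻⁵ × 0.675) = 23.0 m/s
Converting: 23.0 m/s × 1.944 = 45 knots

45 knots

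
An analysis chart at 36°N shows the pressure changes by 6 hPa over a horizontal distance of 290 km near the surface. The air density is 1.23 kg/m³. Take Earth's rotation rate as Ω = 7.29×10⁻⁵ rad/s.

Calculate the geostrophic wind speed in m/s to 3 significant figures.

Coriolis parameter at 36°N:
f = 2Ω sin φ = 2 × 7.29×10⁻⁵ × sin 36° = 8.57×10⁻⁵ s⁻¹
Pressure gradient: |∂P/∂n| = 600 Pa / 290000 m = 2.07×10⁻³ Pa/m
Geostrophic balance (pressure-gradient force = Coriolis force):
V_g = (1/(fρ)) |∂P/∂n| = 2.07×10⁻³ / (8.57×10⁻⁵ × 1.23) = 19.6 m/s

19.6 m/s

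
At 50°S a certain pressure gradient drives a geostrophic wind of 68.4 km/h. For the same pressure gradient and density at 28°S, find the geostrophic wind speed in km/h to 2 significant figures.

110 km/h

With the same pressure gradient and density, V_g ∝ 1/f ∝ 1/sin φ.
V₂ = V₁ · sin φ₁ / sin φ₂ = 68.4 × sin 50° / sin 28°
V₂ = 68.4 × 0.7660/0.4695 = 110 km/h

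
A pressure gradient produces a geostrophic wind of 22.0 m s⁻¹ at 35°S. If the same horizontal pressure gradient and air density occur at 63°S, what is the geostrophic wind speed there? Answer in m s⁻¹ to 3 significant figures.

With the same pressure gradient and density, V_g ∝ 1/f ∝ 1/sin φ.
V₂ = V₁ · sin φ₁ / sin φ₂ = 22.0 × sin 35° / sin 63°
V₂ = 22.0 × 0.5736/0.8910 = 14.2 m s⁻¹

14.2 m s⁻¹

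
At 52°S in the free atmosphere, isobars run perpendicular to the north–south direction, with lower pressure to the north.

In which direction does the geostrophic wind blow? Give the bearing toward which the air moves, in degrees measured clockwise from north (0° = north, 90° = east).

The pressure-gradient force points toward the north (bearing 000°).
Geostrophic balance: in the Southern Hemisphere the Coriolis force deflects motion to the left, so the geostrophic wind blows 90° to the left of the pressure-gradient force (low pressure on the right).
Rotating 000° by 90° counterclockwise gives 270° — the wind blows toward the west.

270°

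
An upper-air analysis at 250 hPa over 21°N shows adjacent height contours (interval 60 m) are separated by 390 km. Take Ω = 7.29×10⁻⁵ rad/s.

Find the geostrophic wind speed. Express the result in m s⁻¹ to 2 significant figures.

Coriolis parameter at 21°N:
f = 2Ω sin φ = 2 × 7.29×10⁻⁵ × sin 21° = 5.23×10⁻⁵ s⁻¹
Height gradient: |∂Z/∂n| = 60 m / 390000 m = 1.54×10⁻⁴
On a pressure surface, geostrophic balance gives V_g = (g/f)|∂Z/∂n|:
V_g = 9.81 × 1.54×10⁻⁴ / 5.23×10⁻⁵ = 28.9 m/s

29 m s⁻¹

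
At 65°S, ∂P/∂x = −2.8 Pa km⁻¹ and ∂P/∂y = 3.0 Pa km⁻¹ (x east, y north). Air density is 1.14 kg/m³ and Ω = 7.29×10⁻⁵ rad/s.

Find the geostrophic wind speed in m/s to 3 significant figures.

Coriolis parameter at 65°S:
f = 2Ω sin φ = 2 × 7.29×10⁻⁵ × sin 65° = 1.32×10⁻⁴ s⁻¹
In the Southern Hemisphere f is negative: f = −1.32×10⁻⁴ s⁻¹.
Component geostrophic relations (x east, y north):
u_g = −(1/(fρ)) ∂P/∂y,  v_g = (1/(fρ)) ∂P/∂x
u_g = −(3.0×10⁻³)/(−1.32×10⁻⁴ × 1.14) = 19.9 m/s;  v_g = (−2.8×10⁻³)/(−1.32×10⁻⁴ × 1.14) = 18.6 m/s
|V_g| = √(u_g² + v_g²) = 27.2 m/s

27.2 m/s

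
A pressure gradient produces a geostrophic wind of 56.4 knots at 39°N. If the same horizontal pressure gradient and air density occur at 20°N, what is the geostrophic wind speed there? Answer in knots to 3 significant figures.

104 knots

With the same pressure gradient and density, V_g ∝ 1/f ∝ 1/sin φ.
V₂ = V₁ · sin φ₁ / sin φ₂ = 56.4 × sin 39° / sin 20°
V₂ = 56.4 × 0.6293/0.3420 = 104 knots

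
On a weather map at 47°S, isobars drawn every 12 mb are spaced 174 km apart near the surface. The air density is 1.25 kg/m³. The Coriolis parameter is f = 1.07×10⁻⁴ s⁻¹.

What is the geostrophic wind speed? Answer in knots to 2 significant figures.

Pressure gradient: |∂P/∂n| = 1200 Pa / 174000 m = 6.90×10⁻³ Pa/m
Geostrophic balance (pressure-gradient force = Coriolis force):
V_g = (1/(fρ)) |∂P/∂n| = 6.90×10⁻³ / (1.07×10⁻⁴ × 1.25) = 51.6 m/s
Converting: 51.6 m/s × 1.944 = 100 knots

100 knots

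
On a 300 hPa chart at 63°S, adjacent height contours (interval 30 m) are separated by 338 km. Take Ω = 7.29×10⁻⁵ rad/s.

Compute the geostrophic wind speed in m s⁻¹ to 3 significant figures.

6.70 m s⁻¹

Coriolis parameter at 63°S:
f = 2Ω sin φ = 2 × 7.29×10⁻⁵ × sin 63° = 1.30×10⁻⁴ s⁻¹
Height gradient: |∂Z/∂n| = 30 m / 338000 m = 8.88×10⁻⁵
On a pressure surface, geostrophic balance gives V_g = (g/f)|∂Z/∂n|:
V_g = 9.81 × 8.88×10⁻⁵ / 1.30×10⁻⁴ = 6.70 m/s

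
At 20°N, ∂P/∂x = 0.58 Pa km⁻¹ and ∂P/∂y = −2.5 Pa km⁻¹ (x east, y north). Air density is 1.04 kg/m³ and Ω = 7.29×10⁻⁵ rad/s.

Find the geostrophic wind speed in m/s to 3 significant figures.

49.5 m/s

Coriolis parameter at 20°N:
f = 2Ω sin φ = 2 × 7.29×10⁻⁵ × sin 20° = 4.99×10⁻⁵ s⁻¹
Component geostrophic relations (x east, y north):
u_g = −(1/(fρ)) ∂P/∂y,  v_g = (1/(fρ)) ∂P/∂x
u_g = −(−2.5×10⁻³)/(4.99×10⁻⁵ × 1.04) = 48.2 m/s;  v_g = (0.58×10⁻³)/(4.99×10⁻⁵ × 1.04) = 11.2 m/s
|V_g| = √(u_g² + v_g²) = 49.5 m/s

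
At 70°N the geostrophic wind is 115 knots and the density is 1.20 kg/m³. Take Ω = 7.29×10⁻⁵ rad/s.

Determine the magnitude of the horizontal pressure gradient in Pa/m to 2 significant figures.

Coriolis parameter at 70°N:
f = 2Ω sin φ = 2 × 7.29×10⁻⁵ × sin 70° = 1.37×10⁻⁴ s⁻¹
Wind speed in SI: 115 knots = 59.2 m/s
Geostrophic balance rearranged: |∂P/∂n| = f ρ V_g
|∂P/∂n| = 1.37×10⁻⁴ × 1.20 × 59.2 = 9.73×10⁻³ Pa/m

9.7×10⁻³ Pa/m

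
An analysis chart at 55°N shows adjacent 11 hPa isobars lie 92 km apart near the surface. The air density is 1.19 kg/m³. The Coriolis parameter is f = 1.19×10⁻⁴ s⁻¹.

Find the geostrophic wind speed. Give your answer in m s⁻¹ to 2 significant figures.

84 m s⁻¹

Pressure gradient: |∂P/∂n| = 1100 Pa / 92000 m = 1.20×10⁻² Pa/m
Geostrophic balance (pressure-gradient force = Coriolis force):
V_g = (1/(fρ)) |∂P/∂n| = 1.20×10⁻² / (1.19×10⁻⁴ × 1.19) = 84.4 m/s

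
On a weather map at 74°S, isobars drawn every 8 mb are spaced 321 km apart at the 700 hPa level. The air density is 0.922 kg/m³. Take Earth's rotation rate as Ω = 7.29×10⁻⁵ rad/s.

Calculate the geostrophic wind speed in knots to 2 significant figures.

Coriolis parameter at 74°S:
f = 2Ω sin φ = 2 × 7.29×10⁻⁵ × sin 74° = 1.40×10⁻⁴ s⁻¹
Pressure gradient: |∂P/∂n| = 800 Pa / 321000 m = 2.49×10⁻³ Pa/m
Geostrophic balance (pressure-gradient force = Coriolis force):
V_g = (1/(fρ)) |∂P/∂n| = 2.49×10⁻³ / (1.40×10⁻⁴ × 0.922) = 19.3 m/s
Converting: 19.3 m/s × 1.944 = 37 knots

37 knots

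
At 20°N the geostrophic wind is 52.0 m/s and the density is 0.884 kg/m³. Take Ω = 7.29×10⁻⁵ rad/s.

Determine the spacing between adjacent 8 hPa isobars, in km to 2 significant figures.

350 km

Coriolis parameter at 20°N:
f = 2Ω sin φ = 2 × 7.29×10⁻⁵ × sin 20° = 4.99×10⁻⁵ s⁻¹
Geostrophic balance rearranged: |∂P/∂n| = f ρ V_g
|∂P/∂n| = 4.99×10⁻⁵ × 0.884 × 52.0 = 2.29×10⁻³ Pa/m
Isobar spacing: Δn = ΔP/|∂P/∂n| = 800 Pa / 2.29×10⁻³ Pa/m = 349000 m ≈ 350 km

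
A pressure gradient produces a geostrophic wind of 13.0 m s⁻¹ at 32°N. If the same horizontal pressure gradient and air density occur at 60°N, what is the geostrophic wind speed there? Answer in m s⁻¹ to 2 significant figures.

With the same pressure gradient and density, V_g ∝ 1/f ∝ 1/sin φ.
V₂ = V₁ · sin φ₁ / sin φ₂ = 13.0 × sin 32° / sin 60°
V₂ = 13.0 × 0.5299/0.8660 = 8.0 m s⁻¹

8.0 m s⁻¹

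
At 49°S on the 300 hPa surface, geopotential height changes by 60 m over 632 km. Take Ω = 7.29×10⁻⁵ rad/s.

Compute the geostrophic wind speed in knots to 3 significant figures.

Coriolis parameter at 49°S:
f = 2Ω sin φ = 2 × 7.29×10⁻⁵ × sin 49° = 1.10×10⁻⁴ s⁻¹
Height gradient: |∂Z/∂n| = 60 m / 632000 m = 9.49×10⁻⁵
On a pressure surface, geostrophic balance gives V_g = (g/f)|∂Z/∂n|:
V_g = 9.81 × 9.49×10⁻⁵ / 1.10×10⁻⁴ = 8.46 m/s
Converting: 8.46 m/s × 1.944 = 16.5 knots

16.5 knots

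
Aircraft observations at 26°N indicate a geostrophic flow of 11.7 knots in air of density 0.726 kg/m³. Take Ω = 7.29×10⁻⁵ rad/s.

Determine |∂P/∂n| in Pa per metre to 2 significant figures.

Coriolis parameter at 26°N:
f = 2Ω sin φ = 2 × 7.29×10⁻⁵ × sin 26° = 6.39×10⁻⁵ s⁻¹
Wind speed in SI: 11.7 knots = 6.02 m/s
Geostrophic balance rearranged: |∂P/∂n| = f ρ V_g
|∂P/∂n| = 6.39×10⁻⁵ × 0.726 × 6.02 = 2.79×10⁻⁴ Pa/m

2.8×10⁻⁴ Pa/m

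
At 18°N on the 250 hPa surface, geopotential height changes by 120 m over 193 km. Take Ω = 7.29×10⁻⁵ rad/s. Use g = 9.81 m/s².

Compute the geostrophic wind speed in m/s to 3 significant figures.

135 m/s

Coriolis parameter at 18°N:
f = 2Ω sin φ = 2 × 7.29×10⁻⁵ × sin 18° = 4.51×10⁻⁵ s⁻¹
Height gradient: |∂Z/∂n| = 120 m / 193000 m = 6.22×10⁻⁴
On a pressure surface, geostrophic balance gives V_g = (g/f)|∂Z/∂n|:
V_g = 9.81 × 6.22×10⁻⁴ / 4.51×10⁻⁵ = 135 m/s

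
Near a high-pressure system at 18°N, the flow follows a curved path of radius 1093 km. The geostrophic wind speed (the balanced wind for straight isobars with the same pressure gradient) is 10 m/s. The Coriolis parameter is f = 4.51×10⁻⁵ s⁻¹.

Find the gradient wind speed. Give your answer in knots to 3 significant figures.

Around a high, pressure-gradient force acts outward with centrifugal, so Coriolis balances both:
fV = (1/ρ)|∂P/∂n| + V²/R  →  V² − fR·V + fR·V_g = 0
With fR = 4.51×10⁻⁵ × 1093×10³ m = 49.3 m/s:
V = [fR − √((fR)² − 4 fR V_g)]/2 = [49.3 − √(49.3² − 4×49.3×10)]/2 = 13.9 m/s
Supergeostrophic (V > V_g = 10 m/s), as expected around a high.
Converting: 13.9 m/s × 1.944 = 27.1 knots

27.1 knots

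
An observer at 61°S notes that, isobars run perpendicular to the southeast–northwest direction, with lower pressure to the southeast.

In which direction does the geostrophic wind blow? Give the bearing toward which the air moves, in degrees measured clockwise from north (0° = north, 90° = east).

045°

The pressure-gradient force points toward the southeast (bearing 135°).
Geostrophic balance: in the Southern Hemisphere the Coriolis force deflects motion to the left, so the geostrophic wind blows 90° to the left of the pressure-gradient force (low pressure on the right).
Rotating 135° by 90° counterclockwise gives 045° — the wind blows toward the northeast.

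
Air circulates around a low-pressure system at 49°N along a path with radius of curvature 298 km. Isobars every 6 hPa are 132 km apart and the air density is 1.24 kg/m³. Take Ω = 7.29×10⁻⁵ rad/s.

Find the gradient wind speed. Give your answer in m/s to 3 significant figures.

20.5 m/s

Coriolis parameter at 49°N:
f = 2Ω sin φ = 2 × 7.29×10⁻⁵ × sin 49° = 1.10×10⁻⁴ s⁻¹
Pressure gradient: |∂P/∂n| = 600 Pa / 132000 m = 4.55×10⁻³ Pa/m
Geostrophic speed: V_g = |∂P/∂n|/(fρ) = 4.55×10⁻³/(1.10×10⁻⁴ × 1.24) = 33.3 m/s
Around a low, centrifugal force acts outward with Coriolis, so pressure-gradient force balances both:
(1/ρ)|∂P/∂n| = fV + V²/R  →  V² + fR·V − fR·V_g = 0
With fR = 1.10×10⁻⁴ × 298×10³ m = 32.8 m/s:
V = [−fR + √((fR)² + 4 fR V_g)]/2 = [−32.8 + √(32.8² + 4×32.8×33.3)]/2 = 20.5 m/s
Subgeostrophic (V < V_g = 33.3 m/s), as expected around a low.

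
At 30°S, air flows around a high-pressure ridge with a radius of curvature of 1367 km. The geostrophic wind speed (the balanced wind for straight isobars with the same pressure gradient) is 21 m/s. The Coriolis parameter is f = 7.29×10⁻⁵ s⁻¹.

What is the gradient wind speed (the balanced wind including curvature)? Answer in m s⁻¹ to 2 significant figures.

30 m s⁻¹

Around a high, pressure-gradient force acts outward with centrifugal, so Coriolis balances both:
fV = (1/ρ)|∂P/∂n| + V²/R  →  V² − fR·V + fR·V_g = 0
With fR = 7.29×10⁻⁵ × 1367×10³ m = 99.7 m/s:
V = [fR − √((fR)² − 4 fR V_g)]/2 = [99.7 − √(99.7² − 4×99.7×21)]/2 = 30.1 m/s
Supergeostrophic (V > V_g = 21 m/s), as expected around a high.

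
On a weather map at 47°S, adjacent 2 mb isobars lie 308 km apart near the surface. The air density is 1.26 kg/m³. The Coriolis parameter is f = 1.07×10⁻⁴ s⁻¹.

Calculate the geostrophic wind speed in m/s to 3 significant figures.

Pressure gradient: |∂P/∂n| = 200 Pa / 308000 m = 6.49×10⁻⁴ Pa/m
Geostrophic balance (pressure-gradient force = Coriolis force):
V_g = (1/(fρ)) |∂P/∂n| = 6.49×10⁻⁴ / (1.07×10⁻⁴ × 1.26) = 4.82 m/s

4.82 m/s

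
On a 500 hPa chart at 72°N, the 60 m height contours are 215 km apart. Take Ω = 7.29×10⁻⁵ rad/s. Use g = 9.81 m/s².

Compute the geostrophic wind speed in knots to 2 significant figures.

Coriolis parameter at 72°N:
f = 2Ω sin φ = 2 × 7.29×10⁻⁵ × sin 72° = 1.39×10⁻⁴ s⁻¹
Height gradient: |∂Z/∂n| = 60 m / 215000 m = 2.79×10⁻⁴
On a pressure surface, geostrophic balance gives V_g = (g/f)|∂Z/∂n|:
V_g = 9.81 × 2.79×10⁻⁴ / 1.39×10⁻⁴ = 19.7 m/s
Converting: 19.7 m/s × 1.944 = 38 knots

38 knots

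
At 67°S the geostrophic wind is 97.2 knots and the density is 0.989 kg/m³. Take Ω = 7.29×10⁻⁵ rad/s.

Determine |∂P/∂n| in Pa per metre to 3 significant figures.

6.64×10⁻³ Pa/m

Coriolis parameter at 67°S:
f = 2Ω sin φ = 2 × 7.29×10⁻⁵ × sin 67° = 1.34×10⁻⁴ s⁻¹
Wind speed in SI: 97.2 knots = 50.0 m/s
Geostrophic balance rearranged: |∂P/∂n| = f ρ V_g
|∂P/∂n| = 1.34×10⁻⁴ × 0.989 × 50.0 = 6.64×10⁻³ Pa/m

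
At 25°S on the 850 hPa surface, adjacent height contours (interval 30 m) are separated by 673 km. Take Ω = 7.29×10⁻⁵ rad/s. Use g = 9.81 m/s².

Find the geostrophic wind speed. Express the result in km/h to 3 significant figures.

25.5 km/h

Coriolis parameter at 25°S:
f = 2Ω sin φ = 2 × 7.29×10⁻⁵ × sin 25° = 6.16×10⁻⁵ s⁻¹
Height gradient: |∂Z/∂n| = 30 m / 673000 m = 4.46×10⁻⁵
On a pressure surface, geostrophic balance gives V_g = (g/f)|∂Z/∂n|:
V_g = 9.81 × 4.46×10⁻⁵ / 6.16×10⁻⁵ = 7.10 m/s
Converting: 7.10 m/s × 3.6 = 25.5 km/h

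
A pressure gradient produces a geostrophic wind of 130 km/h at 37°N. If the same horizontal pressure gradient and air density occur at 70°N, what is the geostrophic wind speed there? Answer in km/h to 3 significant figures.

With the same pressure gradient and density, V_g ∝ 1/f ∝ 1/sin φ.
V₂ = V₁ · sin φ₁ / sin φ₂ = 130 × sin 37° / sin 70°
V₂ = 130 × 0.6018/0.9397 = 83.3 km/h

83.3 km/h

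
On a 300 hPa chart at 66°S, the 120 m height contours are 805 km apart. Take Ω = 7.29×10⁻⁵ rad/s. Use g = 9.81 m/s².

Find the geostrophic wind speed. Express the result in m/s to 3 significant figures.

Coriolis parameter at 66°S:
f = 2Ω sin φ = 2 × 7.29×10⁻⁵ × sin 66° = 1.33×10⁻⁴ s⁻¹
Height gradient: |∂Z/∂n| = 120 m / 805000 m = 1.49×10⁻⁴
On a pressure surface, geostrophic balance gives V_g = (g/f)|∂Z/∂n|:
V_g = 9.81 × 1.49×10⁻⁴ / 1.33×10⁻⁴ = 11.0 m/s

11.0 m/s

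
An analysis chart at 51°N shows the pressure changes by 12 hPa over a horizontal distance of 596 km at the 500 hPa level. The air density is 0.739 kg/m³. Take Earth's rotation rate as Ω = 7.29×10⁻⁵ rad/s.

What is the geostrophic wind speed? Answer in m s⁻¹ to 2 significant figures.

24 m s⁻¹

Coriolis parameter at 51°N:
f = 2Ω sin φ = 2 × 7.29×10⁻⁵ × sin 51° = 1.13×10⁻⁴ s⁻¹
Pressure gradient: |∂P/∂n| = 1200 Pa / 596000 m = 2.01×10⁻³ Pa/m
Geostrophic balance (pressure-gradient force = Coriolis force):
V_g = (1/(fρ)) |∂P/∂n| = 2.01×10⁻³ / (1.13×10⁻⁴ × 0.739) = 24.0 m/s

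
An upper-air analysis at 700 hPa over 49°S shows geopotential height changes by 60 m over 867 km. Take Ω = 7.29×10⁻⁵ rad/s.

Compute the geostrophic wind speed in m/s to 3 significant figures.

Coriolis parameter at 49°S:
f = 2Ω sin φ = 2 × 7.29×10⁻⁵ × sin 49° = 1.10×10⁻⁴ s⁻¹
Height gradient: |∂Z/∂n| = 60 m / 867000 m = 6.92×10⁻⁵
On a pressure surface, geostrophic balance gives V_g = (g/f)|∂Z/∂n|:
V_g = 9.81 × 6.92×10⁻⁵ / 1.10×10⁻⁴ = 6.17 m/s

6.17 m/s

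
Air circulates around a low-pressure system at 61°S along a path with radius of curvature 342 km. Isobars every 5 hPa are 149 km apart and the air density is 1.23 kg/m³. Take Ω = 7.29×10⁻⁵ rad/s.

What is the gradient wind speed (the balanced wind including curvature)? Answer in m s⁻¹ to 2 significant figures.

16 m s⁻¹

Coriolis parameter at 61°S:
f = 2Ω sin φ = 2 × 7.29×10⁻⁵ × sin 61° = 1.28×10⁻⁴ s⁻¹
Pressure gradient: |∂P/∂n| = 500 Pa / 149000 m = 3.36×10⁻³ Pa/m
Geostrophic speed: V_g = |∂P/∂n|/(fρ) = 3.36×10⁻³/(1.28×10⁻⁴ × 1.23) = 21.4 m/s
Around a low, centrifugal force acts outward with Coriolis, so pressure-gradient force balances both:
(1/ρ)|∂P/∂n| = fV + V²/R  →  V² + fR·V − fR·V_g = 0
With fR = 1.28×10⁻⁴ × 342×10³ m = 43.6 m/s:
V = [−fR + √((fR)² + 4 fR V_g)]/2 = [−43.6 + √(43.6² + 4×43.6×21.4)]/2 = 15.7 m/s
Subgeostrophic (V < V_g = 21.4 m/s), as expected around a low.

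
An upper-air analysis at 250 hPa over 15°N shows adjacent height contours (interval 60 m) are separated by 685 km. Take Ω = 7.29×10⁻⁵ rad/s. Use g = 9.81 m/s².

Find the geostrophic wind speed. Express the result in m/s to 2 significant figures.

23 m/s

Coriolis parameter at 15°N:
f = 2Ω sin φ = 2 × 7.29×10⁻⁵ × sin 15° = 3.77×10⁻⁵ s⁻¹
Height gradient: |∂Z/∂n| = 60 m / 685000 m = 8.76×10⁻⁵
On a pressure surface, geostrophic balance gives V_g = (g/f)|∂Z/∂n|:
V_g = 9.81 × 8.76×10⁻⁵ / 3.77×10⁻⁵ = 22.8 m/s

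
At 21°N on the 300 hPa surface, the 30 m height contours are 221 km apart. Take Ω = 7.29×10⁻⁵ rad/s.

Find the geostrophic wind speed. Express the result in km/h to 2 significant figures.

92 km/h

Coriolis parameter at 21°N:
f = 2Ω sin φ = 2 × 7.29×10⁻⁵ × sin 21° = 5.23×10⁻⁵ s⁻¹
Height gradient: |∂Z/∂n| = 30 m / 221000 m = 1.36×10⁻⁴
On a pressure surface, geostrophic balance gives V_g = (g/f)|∂Z/∂n|:
V_g = 9.81 × 1.36×10⁻⁴ / 5.23×10⁻⁵ = 25.5 m/s
Converting: 25.5 m/s × 3.6 = 92 km/h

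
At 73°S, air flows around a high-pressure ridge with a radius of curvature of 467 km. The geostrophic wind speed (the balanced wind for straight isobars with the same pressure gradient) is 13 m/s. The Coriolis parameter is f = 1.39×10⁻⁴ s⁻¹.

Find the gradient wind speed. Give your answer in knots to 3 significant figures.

Around a high, pressure-gradient force acts outward with centrifugal, so Coriolis balances both:
fV = (1/ρ)|∂P/∂n| + V²/R  →  V² − fR·V + fR·V_g = 0
With fR = 1.39×10⁻⁴ × 467×10³ m = 64.9 m/s:
V = [fR − √((fR)² − 4 fR V_g)]/2 = [64.9 − √(64.9² − 4×64.9×13)]/2 = 18 m/s
Supergeostrophic (V > V_g = 13 m/s), as expected around a high.
Converting: 18 m/s × 1.944 = 35.0 knots

35.0 knots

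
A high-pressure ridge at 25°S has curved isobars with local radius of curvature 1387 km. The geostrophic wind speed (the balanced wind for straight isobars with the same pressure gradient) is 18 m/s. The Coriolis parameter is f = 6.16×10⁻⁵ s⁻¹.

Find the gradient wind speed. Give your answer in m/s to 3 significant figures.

Around a high, pressure-gradient force acts outward with centrifugal, so Coriolis balances both:
fV = (1/ρ)|∂P/∂n| + V²/R  →  V² − fR·V + fR·V_g = 0
With fR = 6.16×10⁻⁵ × 1387×10³ m = 85.4 m/s:
V = [fR − √((fR)² − 4 fR V_g)]/2 = [85.4 − √(85.4² − 4×85.4×18)]/2 = 25.8 m/s
Supergeostrophic (V > V_g = 18 m/s), as expected around a high.

25.8 m/s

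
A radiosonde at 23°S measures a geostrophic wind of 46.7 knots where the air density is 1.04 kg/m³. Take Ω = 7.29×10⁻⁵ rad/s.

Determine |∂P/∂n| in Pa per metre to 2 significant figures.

1.4×10⁻³ Pa/m

Coriolis parameter at 23°S:
f = 2Ω sin φ = 2 × 7.29×10⁻⁵ × sin 23° = 5.70×10⁻⁵ s⁻¹
Wind speed in SI: 46.7 knots = 24.0 m/s
Geostrophic balance rearranged: |∂P/∂n| = f ρ V_g
|∂P/∂n| = 5.70×10⁻⁵ × 1.04 × 24.0 = 1.42×10⁻³ Pa/m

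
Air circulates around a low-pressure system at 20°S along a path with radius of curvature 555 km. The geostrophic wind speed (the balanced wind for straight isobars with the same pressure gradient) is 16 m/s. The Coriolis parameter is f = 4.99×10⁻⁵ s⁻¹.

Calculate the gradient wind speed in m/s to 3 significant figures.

Around a low, centrifugal force acts outward with Coriolis, so pressure-gradient force balances both:
(1/ρ)|∂P/∂n| = fV + V²/R  →  V² + fR·V − fR·V_g = 0
With fR = 4.99×10⁻⁵ × 555×10³ m = 27.7 m/s:
V = [−fR + √((fR)² + 4 fR V_g)]/2 = [−27.7 + √(27.7² + 4×27.7×16)]/2 = 11.3 m/s
Subgeostrophic (V < V_g = 16 m/s), as expected around a low.

11.3 m/s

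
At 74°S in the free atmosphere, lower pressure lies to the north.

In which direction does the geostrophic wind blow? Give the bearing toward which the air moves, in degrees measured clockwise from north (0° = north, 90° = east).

The pressure-gradient force points toward the north (bearing 000°).
Geostrophic balance: in the Southern Hemisphere the Coriolis force deflects motion to the left, so the geostrophic wind blows 90° to the left of the pressure-gradient force (low pressure on the right).
Rotating 000° by 90° counterclockwise gives 270° — the wind blows toward the west.

270°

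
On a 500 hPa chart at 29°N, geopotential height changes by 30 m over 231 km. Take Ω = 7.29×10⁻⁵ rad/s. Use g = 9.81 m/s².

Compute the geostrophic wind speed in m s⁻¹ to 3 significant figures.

Coriolis parameter at 29°N:
f = 2Ω sin φ = 2 × 7.29×10⁻⁵ × sin 29° = 7.07×10⁻⁵ s⁻¹
Height gradient: |∂Z/∂n| = 30 m / 231000 m = 1.30×10⁻⁴
On a pressure surface, geostrophic balance gives V_g = (g/f)|∂Z/∂n|:
V_g = 9.81 × 1.30×10⁻⁴ / 7.07×10⁻⁵ = 18.0 m/s

18.0 m s⁻¹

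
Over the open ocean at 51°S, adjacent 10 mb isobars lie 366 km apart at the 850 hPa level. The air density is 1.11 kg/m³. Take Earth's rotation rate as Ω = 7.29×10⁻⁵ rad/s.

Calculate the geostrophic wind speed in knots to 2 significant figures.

42 knots

Coriolis parameter at 51°S:
f = 2Ω sin φ = 2 × 7.29×10⁻⁵ × sin 51° = 1.13×10⁻⁴ s⁻¹
Pressure gradient: |∂P/∂n| = 1000 Pa / 366000 m = 2.73×10⁻³ Pa/m
Geostrophic balance (pressure-gradient force = Coriolis force):
V_g = (1/(fρ)) |∂P/∂n| = 2.73×10⁻³ / (1.13×10⁻⁴ × 1.11) = 21.7 m/s
Converting: 21.7 m/s × 1.944 = 42 knots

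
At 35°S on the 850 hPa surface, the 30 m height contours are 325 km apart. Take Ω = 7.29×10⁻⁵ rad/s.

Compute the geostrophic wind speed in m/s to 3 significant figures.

Coriolis parameter at 35°S:
f = 2Ω sin φ = 2 × 7.29×10⁻⁵ × sin 35° = 8.36×10⁻⁵ s⁻¹
Height gradient: |∂Z/∂n| = 30 m / 325000 m = 9.23×10⁻⁵
On a pressure surface, geostrophic balance gives V_g = (g/f)|∂Z/∂n|:
V_g = 9.81 × 9.23×10⁻⁵ / 8.36×10⁻⁵ = 10.8 m/s

10.8 m/s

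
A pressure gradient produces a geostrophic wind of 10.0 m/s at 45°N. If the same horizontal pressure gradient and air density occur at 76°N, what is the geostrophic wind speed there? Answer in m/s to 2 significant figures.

7.3 m/s

With the same pressure gradient and density, V_g ∝ 1/f ∝ 1/sin φ.
V₂ = V₁ · sin φ₁ / sin φ₂ = 10.0 × sin 45° / sin 76°
V₂ = 10.0 × 0.7071/0.9703 = 7.3 m/s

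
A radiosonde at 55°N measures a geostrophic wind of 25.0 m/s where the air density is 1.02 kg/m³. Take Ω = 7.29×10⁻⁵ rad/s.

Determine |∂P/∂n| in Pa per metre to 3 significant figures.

Coriolis parameter at 55°N:
f = 2Ω sin φ = 2 × 7.29×10⁻⁵ × sin 55° = 1.19×10⁻⁴ s⁻¹
Geostrophic balance rearranged: |∂P/∂n| = f ρ V_g
|∂P/∂n| = 1.19×10⁻⁴ × 1.02 × 25.0 = 3.05×10⁻³ Pa/m

3.05×10⁻³ Pa/m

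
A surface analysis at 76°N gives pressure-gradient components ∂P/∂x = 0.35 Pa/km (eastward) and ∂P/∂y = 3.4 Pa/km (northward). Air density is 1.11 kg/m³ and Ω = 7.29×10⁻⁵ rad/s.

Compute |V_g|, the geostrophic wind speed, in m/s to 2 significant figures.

Coriolis parameter at 76°N:
f = 2Ω sin φ = 2 × 7.29×10⁻⁵ × sin 76° = 1.41×10⁻⁴ s⁻¹
Component geostrophic relations (x east, y north):
u_g = −(1/(fρ)) ∂P/∂y,  v_g = (1/(fρ)) ∂P/∂x
u_g = −(3.4×10⁻³)/(1.41×10⁻⁴ × 1.11) = −21.7 m/s;  v_g = (0.35×10⁻³)/(1.41×10⁻⁴ × 1.11) = 2.23 m/s
|V_g| = √(u_g² + v_g²) = 21.8 m/s

22 m/s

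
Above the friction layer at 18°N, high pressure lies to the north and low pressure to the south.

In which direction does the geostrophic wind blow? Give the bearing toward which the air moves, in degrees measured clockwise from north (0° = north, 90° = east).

270°

The pressure-gradient force points toward the south (bearing 180°).
Geostrophic balance: in the Northern Hemisphere the Coriolis force deflects motion to the right, so the geostrophic wind blows 90° to the right of the pressure-gradient force (low pressure on the left).
Rotating 180° by 90° clockwise gives 270° — the wind blows toward the west.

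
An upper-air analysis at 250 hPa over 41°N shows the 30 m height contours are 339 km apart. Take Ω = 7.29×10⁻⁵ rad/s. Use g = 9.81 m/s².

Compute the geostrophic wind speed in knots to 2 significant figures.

18 knots

Coriolis parameter at 41°N:
f = 2Ω sin φ = 2 × 7.29×10⁻⁵ × sin 41° = 9.57×10⁻⁵ s⁻¹
Height gradient: |∂Z/∂n| = 30 m / 339000 m = 8.85×10⁻⁵
On a pressure surface, geostrophic balance gives V_g = (g/f)|∂Z/∂n|:
V_g = 9.81 × 8.85×10⁻⁵ / 9.57×10⁻⁵ = 9.08 m/s
Converting: 9.08 m/s × 1.944 = 18 knots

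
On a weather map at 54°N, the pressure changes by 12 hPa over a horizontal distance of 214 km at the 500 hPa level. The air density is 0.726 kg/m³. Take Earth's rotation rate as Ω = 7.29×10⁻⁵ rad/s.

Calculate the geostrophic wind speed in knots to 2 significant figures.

Coriolis parameter at 54°N:
f = 2Ω sin φ = 2 × 7.29×10⁻⁵ × sin 54° = 1.18×10⁻⁴ s⁻¹
Pressure gradient: |∂P/∂n| = 1200 Pa / 214000 m = 5.61×10⁻³ Pa/m
Geostrophic balance (pressure-gradient force = Coriolis force):
V_g = (1/(fρ)) |∂P/∂n| = 5.61×10⁻³ / (1.18×10⁻⁴ × 0.726) = 65.5 m/s
Converting: 65.5 m/s × 1.944 = 130 knots

130 knots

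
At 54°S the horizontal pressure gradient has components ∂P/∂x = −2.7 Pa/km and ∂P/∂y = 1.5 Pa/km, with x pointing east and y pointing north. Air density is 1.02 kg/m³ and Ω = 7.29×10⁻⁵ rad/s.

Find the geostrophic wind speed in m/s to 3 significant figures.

25.7 m/s

Coriolis parameter at 54°S:
f = 2Ω sin φ = 2 × 7.29×10⁻⁵ × sin 54° = 1.18×10⁻⁴ s⁻¹
In the Southern Hemisphere f is negative: f = −1.18×10⁻⁴ s⁻¹.
Component geostrophic relations (x east, y north):
u_g = −(1/(fρ)) ∂P/∂y,  v_g = (1/(fρ)) ∂P/∂x
u_g = −(1.5×10⁻³)/(−1.18×10⁻⁴ × 1.02) = 12.5 m/s;  v_g = (−2.7×10⁻³)/(−1.18×10⁻⁴ × 1.02) = 22.4 m/s
|V_g| = √(u_g² + v_g²) = 25.7 m/s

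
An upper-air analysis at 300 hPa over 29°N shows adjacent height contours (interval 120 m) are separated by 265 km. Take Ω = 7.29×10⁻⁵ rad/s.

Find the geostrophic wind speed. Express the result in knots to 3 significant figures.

Coriolis parameter at 29°N:
f = 2Ω sin φ = 2 × 7.29×10⁻⁵ × sin 29° = 7.07×10⁻⁵ s⁻¹
Height gradient: |∂Z/∂n| = 120 m / 265000 m = 4.53×10⁻⁴
On a pressure surface, geostrophic balance gives V_g = (g/f)|∂Z/∂n|:
V_g = 9.81 × 4.53×10⁻⁴ / 7.07×10⁻⁵ = 62.8 m/s
Converting: 62.8 m/s × 1.944 = 122 knots

122 knots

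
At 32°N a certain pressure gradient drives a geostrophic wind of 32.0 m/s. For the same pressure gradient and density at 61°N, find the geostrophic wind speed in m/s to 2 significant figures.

With the same pressure gradient and density, V_g ∝ 1/f ∝ 1/sin φ.
V₂ = V₁ · sin φ₁ / sin φ₂ = 32.0 × sin 32° / sin 61°
V₂ = 32.0 × 0.5299/0.8746 = 19 m/s

19 m/s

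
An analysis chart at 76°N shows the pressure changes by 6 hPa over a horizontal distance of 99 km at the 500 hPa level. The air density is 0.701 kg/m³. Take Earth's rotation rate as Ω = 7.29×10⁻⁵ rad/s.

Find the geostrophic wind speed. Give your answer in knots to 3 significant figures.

Coriolis parameter at 76°N:
f = 2Ω sin φ = 2 × 7.29×10⁻⁵ × sin 76° = 1.41×10⁻⁴ s⁻¹
Pressure gradient: |∂P/∂n| = 600 Pa / 99000 m = 6.06×10⁻³ Pa/m
Geostrophic balance (pressure-gradient force = Coriolis force):
V_g = (1/(fρ)) |∂P/∂n| = 6.06×10⁻³ / (1.41×10⁻⁴ × 0.701) = 61.1 m/s
Converting: 61.1 m/s × 1.944 = 119 knots

119 knots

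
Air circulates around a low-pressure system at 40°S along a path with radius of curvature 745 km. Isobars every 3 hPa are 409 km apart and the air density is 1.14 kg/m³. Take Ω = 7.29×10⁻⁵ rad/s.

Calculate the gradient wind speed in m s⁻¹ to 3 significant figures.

6.30 m s⁻¹

Coriolis parameter at 40°S:
f = 2Ω sin φ = 2 × 7.29×10⁻⁵ × sin 40° = 9.37×10⁻⁵ s⁻¹
Pressure gradient: |∂P/∂n| = 300 Pa / 409000 m = 7.33×10⁻⁴ Pa/m
Geostrophic speed: V_g = |∂P/∂n|/(fρ) = 7.33×10⁻⁴/(9.37×10⁻⁵ × 1.14) = 6.87 m/s
Around a low, centrifugal force acts outward with Coriolis, so pressure-gradient force balances both:
(1/ρ)|∂P/∂n| = fV + V²/R  →  V² + fR·V − fR·V_g = 0
With fR = 9.37×10⁻⁵ × 745×10³ m = 69.8 m/s:
V = [−fR + √((fR)² + 4 fR V_g)]/2 = [−69.8 + √(69.8² + 4×69.8×6.87)]/2 = 6.3 m/s
Subgeostrophic (V < V_g = 6.87 m/s), as expected around a low.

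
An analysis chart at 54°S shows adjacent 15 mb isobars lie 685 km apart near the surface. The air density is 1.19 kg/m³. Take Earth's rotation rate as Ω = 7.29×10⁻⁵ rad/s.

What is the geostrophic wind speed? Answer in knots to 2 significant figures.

30 knots

Coriolis parameter at 54°S:
f = 2Ω sin φ = 2 × 7.29×10⁻⁵ × sin 54° = 1.18×10⁻⁴ s⁻¹
Pressure gradient: |∂P/∂n| = 1500 Pa / 685000 m = 2.19×10⁻³ Pa/m
Geostrophic balance (pressure-gradient force = Coriolis force):
V_g = (1/(fρ)) |∂P/∂n| = 2.19×10⁻³ / (1.18×10⁻⁴ × 1.19) = 15.6 m/s
Converting: 15.6 m/s × 1.944 = 30 knots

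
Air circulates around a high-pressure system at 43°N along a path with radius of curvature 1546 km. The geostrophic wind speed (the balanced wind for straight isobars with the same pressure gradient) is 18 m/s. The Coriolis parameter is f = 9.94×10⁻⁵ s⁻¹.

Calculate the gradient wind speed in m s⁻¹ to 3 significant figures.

20.8 m s⁻¹

Around a high, pressure-gradient force acts outward with centrifugal, so Coriolis balances both:
fV = (1/ρ)|∂P/∂n| + V²/R  →  V² − fR·V + fR·V_g = 0
With fR = 9.94×10⁻⁵ × 1546×10³ m = 154 m/s:
V = [fR − √((fR)² − 4 fR V_g)]/2 = [154 − √(154² − 4×154×18)]/2 = 20.8 m/s
Supergeostrophic (V > V_g = 18 m/s), as expected around a high.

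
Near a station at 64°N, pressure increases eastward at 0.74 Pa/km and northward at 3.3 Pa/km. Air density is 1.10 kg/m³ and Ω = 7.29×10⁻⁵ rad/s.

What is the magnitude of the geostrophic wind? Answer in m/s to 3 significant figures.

Coriolis parameter at 64°N:
f = 2Ω sin φ = 2 × 7.29×10⁻⁵ × sin 64° = 1.31×10⁻⁴ s⁻¹
Component geostrophic relations (x east, y north):
u_g = −(1/(fρ)) ∂P/∂y,  v_g = (1/(fρ)) ∂P/∂x
u_g = −(3.3×10⁻³)/(1.31×10⁻⁴ × 1.10) = −22.9 m/s;  v_g = (0.74×10⁻³)/(1.31×10⁻⁴ × 1.10) = 5.13 m/s
|V_g| = √(u_g² + v_g²) = 23.5 m/s

23.5 m/s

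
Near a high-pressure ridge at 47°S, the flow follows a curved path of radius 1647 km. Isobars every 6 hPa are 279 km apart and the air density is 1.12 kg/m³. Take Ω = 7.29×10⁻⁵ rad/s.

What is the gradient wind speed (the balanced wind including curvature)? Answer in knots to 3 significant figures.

Coriolis parameter at 47°S:
f = 2Ω sin φ = 2 × 7.29×10⁻⁵ × sin 47° = 1.07×10⁻⁴ s⁻¹
Pressure gradient: |∂P/∂n| = 600 Pa / 279000 m = 2.15×10⁻³ Pa/m
Geostrophic speed: V_g = |∂P/∂n|/(fρ) = 2.15×10⁻³/(1.07×10⁻⁴ × 1.12) = 18.0 m/s
Around a high, pressure-gradient force acts outward with centrifugal, so Coriolis balances both:
fV = (1/ρ)|∂P/∂n| + V²/R  →  V² − fR·V + fR·V_g = 0
With fR = 1.07×10⁻⁴ × 1647×10³ m = 176 m/s:
V = [fR − √((fR)² − 4 fR V_g)]/2 = [176 − √(176² − 4×176×18)]/2 = 20.4 m/s
Supergeostrophic (V > V_g = 18 m/s), as expected around a high.
Converting: 20.4 m/s × 1.944 = 39.6 knots

39.6 knots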